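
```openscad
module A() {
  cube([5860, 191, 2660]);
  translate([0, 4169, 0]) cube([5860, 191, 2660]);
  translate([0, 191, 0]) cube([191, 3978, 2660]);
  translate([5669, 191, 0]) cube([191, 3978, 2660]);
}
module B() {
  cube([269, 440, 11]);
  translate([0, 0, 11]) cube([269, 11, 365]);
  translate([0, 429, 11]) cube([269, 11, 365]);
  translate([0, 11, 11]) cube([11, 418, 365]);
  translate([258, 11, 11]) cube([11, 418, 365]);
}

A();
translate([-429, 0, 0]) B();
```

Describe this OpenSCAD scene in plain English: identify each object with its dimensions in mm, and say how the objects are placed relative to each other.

A is a box-shaped house frame (walls only): outside footprint 5860×4360 mm, wall height 2660 mm, wall thickness 191 mm. The two y-facing walls run the full x-width; the two x-facing walls fit between the inner faces of the y-facing walls.

B is an open-topped rectangular box: outside dimensions 269×440×376 mm, with a uniform wall and base thickness of 11 mm. The base is a full 269×440 slab on the floor; four walls sit on top of the base. The front and back walls (the −y and +y sides) span the full width; the two side walls fit between them.

The open box is on the floor beside the house frame on its −x side.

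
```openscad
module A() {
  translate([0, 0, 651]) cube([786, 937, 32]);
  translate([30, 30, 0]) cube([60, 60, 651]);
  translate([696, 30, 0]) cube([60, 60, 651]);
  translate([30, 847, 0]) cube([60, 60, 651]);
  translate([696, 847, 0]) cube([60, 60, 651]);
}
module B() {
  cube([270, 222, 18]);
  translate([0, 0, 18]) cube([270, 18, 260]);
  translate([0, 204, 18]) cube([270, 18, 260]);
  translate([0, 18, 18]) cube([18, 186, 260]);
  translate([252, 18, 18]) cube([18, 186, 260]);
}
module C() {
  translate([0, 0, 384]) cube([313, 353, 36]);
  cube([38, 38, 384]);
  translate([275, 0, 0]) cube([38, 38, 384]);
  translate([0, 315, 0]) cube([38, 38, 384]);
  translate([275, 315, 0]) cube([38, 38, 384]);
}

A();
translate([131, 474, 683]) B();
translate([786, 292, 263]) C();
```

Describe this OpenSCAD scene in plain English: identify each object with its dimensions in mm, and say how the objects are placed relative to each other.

A is a table: top 786 mm (x) × 937 mm (y), 32 mm thick, upper face at z = 683 mm, on four 60×60 mm square legs, each inset 30 mm from the nearest pair of top edges, running from z = 0 to the bottom of the top.

B is an open-topped rectangular box: outside dimensions 270×222×278 mm, with a uniform wall and base thickness of 18 mm. The base is a full 270×222 slab on the floor; four walls sit on top of the base. The front and back walls (the −y and +y sides) span the full width; the two side walls fit between them.

C is a four-legged stool. The seat is 313×353 mm, 36 mm thick, top at z = 420 mm. It stands on four square legs, each 38×38 mm in cross-section, from z = 0 to the seat underside, each flush with a corner of the seat.

The open box is on top of the table. The stool is beside the table with their tops flush at z = 683.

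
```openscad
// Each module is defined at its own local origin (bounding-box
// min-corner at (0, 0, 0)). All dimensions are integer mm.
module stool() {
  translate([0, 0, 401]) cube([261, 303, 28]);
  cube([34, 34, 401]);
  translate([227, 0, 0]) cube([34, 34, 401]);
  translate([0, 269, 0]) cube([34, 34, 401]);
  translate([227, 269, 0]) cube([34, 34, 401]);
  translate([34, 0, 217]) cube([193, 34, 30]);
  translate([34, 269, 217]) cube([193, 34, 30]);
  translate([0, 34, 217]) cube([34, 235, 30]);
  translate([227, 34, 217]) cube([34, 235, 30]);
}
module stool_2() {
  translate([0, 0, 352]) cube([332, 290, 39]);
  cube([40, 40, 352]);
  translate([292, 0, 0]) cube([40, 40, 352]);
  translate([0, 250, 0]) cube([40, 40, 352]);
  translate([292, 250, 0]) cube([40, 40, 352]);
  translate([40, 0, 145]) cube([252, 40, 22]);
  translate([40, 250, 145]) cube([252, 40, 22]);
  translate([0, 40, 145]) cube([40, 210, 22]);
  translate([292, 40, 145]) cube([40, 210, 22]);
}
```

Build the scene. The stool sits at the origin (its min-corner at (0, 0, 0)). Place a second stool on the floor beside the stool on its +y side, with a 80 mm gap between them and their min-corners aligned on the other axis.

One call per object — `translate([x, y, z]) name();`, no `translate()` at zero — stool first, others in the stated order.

stool();
translate([0, 383, 0]) stool_2();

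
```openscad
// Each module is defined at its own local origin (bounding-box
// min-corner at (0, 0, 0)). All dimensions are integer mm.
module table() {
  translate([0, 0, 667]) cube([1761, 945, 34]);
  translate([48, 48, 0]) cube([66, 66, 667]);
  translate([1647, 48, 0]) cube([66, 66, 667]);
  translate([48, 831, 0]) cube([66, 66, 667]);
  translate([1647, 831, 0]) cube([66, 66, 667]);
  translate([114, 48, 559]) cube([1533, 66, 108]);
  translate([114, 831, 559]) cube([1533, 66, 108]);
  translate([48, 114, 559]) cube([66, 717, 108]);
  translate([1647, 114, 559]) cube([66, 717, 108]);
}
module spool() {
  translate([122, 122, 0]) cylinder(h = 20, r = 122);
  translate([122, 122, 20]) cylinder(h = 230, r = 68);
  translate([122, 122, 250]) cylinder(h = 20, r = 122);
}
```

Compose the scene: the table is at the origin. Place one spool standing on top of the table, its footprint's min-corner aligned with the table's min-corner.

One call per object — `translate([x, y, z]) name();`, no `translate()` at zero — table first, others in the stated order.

table();
translate([0, 0, 701]) spool();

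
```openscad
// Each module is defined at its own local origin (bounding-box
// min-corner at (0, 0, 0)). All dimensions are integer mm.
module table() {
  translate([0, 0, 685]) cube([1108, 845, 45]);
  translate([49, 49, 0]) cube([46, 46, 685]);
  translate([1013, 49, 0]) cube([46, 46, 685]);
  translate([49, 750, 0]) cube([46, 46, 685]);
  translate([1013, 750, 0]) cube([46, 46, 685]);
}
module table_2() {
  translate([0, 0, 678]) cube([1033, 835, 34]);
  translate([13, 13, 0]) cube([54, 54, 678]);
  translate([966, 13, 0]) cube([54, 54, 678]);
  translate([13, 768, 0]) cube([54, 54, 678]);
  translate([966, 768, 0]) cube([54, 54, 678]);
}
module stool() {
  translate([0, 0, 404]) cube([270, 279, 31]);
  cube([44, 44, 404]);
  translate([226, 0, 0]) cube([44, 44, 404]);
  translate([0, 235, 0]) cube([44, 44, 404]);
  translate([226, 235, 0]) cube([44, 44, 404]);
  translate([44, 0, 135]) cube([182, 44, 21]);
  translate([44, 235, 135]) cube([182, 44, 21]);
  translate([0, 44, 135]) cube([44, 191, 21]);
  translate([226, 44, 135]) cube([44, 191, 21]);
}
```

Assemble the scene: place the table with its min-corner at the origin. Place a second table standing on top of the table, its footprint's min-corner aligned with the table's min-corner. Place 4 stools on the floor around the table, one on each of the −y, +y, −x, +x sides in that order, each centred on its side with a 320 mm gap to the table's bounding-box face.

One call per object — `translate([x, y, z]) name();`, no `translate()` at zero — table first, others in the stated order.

table();
translate([0, 0, 730]) table_2();
translate([419, -599, 0]) stool();
translate([419, 1165, 0]) stool();
translate([-590, 283, 0]) stool();
translate([1428, 283, 0]) stool();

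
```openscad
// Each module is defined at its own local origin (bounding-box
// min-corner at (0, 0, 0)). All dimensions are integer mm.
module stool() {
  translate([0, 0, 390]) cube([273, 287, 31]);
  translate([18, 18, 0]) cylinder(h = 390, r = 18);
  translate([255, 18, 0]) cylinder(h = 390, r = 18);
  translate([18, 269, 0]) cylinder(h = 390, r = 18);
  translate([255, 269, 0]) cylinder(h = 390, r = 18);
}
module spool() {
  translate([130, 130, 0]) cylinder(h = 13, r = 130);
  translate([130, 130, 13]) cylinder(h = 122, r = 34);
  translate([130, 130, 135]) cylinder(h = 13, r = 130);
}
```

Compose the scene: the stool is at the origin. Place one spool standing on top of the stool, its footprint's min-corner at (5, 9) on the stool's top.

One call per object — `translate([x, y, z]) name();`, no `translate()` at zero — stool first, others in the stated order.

stool();
translate([5, 9, 421]) spool();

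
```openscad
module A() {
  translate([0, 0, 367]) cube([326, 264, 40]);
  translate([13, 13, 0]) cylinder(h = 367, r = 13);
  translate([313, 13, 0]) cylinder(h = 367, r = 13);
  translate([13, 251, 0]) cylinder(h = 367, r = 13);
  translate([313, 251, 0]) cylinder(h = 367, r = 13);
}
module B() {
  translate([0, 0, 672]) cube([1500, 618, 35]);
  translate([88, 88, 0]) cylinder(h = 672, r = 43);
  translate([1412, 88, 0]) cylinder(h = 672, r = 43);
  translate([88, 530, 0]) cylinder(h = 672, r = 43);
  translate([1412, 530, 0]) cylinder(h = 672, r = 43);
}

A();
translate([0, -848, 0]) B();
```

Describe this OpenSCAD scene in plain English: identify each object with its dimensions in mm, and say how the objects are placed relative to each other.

A is a four-legged stool. The seat is 326×264 mm, 40 mm thick, top at z = 407 mm. It stands on four round legs, each 26 mm in diameter, from z = 0 to the seat underside, each leg's axis is inset half a diameter from the nearest pair of seat edges (so the leg's bounding box is flush with the corner).

B is a rectangular dining table. The top is 1500×618×35 mm with its upper surface at z = 707 mm. It stands on four round legs of 86 mm diameter, each leg's bounding box inset 45 mm from the nearest pair of top edges, running from the floor to the underside of the top.

The table is on the floor beside the stool on its −y side.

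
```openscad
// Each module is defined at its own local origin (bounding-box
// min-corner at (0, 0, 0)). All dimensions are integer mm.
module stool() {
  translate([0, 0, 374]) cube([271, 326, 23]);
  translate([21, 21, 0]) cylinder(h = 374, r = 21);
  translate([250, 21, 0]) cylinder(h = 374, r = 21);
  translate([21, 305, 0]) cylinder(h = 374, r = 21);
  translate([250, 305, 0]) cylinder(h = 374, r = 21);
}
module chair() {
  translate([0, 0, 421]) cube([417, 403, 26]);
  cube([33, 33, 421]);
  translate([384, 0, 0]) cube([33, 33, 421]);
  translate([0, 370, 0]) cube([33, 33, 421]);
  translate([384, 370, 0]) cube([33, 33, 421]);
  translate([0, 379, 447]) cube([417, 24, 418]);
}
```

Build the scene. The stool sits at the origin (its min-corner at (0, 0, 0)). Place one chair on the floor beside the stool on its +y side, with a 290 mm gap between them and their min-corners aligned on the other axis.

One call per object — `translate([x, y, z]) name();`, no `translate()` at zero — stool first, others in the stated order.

stool();
translate([0, 616, 0]) chair();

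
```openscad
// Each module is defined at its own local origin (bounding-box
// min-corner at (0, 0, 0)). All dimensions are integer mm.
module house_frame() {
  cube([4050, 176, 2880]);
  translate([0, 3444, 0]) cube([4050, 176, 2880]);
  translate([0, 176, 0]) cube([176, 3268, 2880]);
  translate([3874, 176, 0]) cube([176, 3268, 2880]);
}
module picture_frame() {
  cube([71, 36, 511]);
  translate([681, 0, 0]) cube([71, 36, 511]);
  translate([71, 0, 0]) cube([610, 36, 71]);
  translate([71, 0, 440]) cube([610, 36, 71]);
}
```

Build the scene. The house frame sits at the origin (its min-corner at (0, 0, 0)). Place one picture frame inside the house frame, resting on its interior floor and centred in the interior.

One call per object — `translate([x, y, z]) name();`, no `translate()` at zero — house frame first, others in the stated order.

house_frame();
translate([1649, 1792, 0]) picture_frame();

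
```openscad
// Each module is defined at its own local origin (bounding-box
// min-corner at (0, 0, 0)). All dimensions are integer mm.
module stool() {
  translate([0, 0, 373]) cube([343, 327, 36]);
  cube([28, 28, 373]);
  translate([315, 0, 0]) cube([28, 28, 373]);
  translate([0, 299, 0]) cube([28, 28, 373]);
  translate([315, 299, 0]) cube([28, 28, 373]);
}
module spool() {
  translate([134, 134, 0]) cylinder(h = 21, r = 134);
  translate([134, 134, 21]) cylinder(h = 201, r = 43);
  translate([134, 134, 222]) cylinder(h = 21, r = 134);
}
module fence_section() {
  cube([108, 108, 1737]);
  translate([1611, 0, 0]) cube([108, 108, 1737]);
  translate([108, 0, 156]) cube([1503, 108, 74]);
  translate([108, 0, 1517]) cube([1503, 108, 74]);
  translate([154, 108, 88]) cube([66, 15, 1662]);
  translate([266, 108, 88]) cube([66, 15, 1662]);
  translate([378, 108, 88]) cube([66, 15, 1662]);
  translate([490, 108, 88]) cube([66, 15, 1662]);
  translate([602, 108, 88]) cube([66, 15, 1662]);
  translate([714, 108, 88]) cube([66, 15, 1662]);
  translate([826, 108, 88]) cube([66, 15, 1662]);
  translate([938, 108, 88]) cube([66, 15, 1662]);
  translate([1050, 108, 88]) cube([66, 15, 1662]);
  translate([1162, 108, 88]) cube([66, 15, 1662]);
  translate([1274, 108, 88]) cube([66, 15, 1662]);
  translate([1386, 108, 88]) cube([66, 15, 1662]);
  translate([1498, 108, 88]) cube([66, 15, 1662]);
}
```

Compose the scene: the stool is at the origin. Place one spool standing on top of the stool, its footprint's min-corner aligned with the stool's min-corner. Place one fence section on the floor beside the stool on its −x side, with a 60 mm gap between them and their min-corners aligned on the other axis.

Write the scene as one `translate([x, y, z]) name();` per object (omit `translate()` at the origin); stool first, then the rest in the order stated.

stool();
translate([0, 0, 409]) spool();
translate([-1779, 0, 0]) fence_section();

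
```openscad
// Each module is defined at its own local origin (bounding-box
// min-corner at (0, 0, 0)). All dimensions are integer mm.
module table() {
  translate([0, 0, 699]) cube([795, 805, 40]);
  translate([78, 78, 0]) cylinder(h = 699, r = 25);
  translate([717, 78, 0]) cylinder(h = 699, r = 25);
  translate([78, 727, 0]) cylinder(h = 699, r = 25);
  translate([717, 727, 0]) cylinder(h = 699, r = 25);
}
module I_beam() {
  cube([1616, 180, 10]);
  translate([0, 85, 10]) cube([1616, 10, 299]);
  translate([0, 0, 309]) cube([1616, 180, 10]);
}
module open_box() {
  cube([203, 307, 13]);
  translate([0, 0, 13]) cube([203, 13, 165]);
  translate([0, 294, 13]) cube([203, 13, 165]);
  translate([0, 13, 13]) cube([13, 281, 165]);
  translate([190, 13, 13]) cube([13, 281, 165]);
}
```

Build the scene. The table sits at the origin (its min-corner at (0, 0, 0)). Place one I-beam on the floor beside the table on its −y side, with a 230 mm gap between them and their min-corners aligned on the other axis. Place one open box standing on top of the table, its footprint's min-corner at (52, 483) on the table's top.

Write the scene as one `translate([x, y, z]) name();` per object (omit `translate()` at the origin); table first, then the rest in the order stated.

table();
translate([0, -410, 0]) I_beam();
translate([52, 483, 739]) open_box();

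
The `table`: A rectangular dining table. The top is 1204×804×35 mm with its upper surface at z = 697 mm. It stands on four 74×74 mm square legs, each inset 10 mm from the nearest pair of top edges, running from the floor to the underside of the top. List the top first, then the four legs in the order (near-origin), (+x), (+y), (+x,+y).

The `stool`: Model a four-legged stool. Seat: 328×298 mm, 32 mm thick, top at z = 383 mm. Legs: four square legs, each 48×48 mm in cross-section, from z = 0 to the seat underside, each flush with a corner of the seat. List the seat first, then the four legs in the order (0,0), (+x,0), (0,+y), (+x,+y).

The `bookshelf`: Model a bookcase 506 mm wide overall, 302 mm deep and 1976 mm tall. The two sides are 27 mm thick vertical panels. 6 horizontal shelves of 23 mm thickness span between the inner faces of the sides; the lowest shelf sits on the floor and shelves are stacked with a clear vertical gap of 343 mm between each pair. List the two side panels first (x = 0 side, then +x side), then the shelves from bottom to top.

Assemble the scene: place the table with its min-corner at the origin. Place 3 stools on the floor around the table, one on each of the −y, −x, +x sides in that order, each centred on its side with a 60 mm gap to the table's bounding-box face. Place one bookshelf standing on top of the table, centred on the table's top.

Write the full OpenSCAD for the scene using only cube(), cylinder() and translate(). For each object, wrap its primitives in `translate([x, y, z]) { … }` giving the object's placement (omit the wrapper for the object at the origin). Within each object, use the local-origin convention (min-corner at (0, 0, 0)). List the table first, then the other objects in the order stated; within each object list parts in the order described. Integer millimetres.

translate([0, 0, 662]) cube([1204, 804, 35]);
translate([10, 10, 0]) cube([74, 74, 662]);
translate([1120, 10, 0]) cube([74, 74, 662]);
translate([10, 720, 0]) cube([74, 74, 662]);
translate([1120, 720, 0]) cube([74, 74, 662]);
translate([438, -358, 0]) {
  translate([0, 0, 351]) cube([328, 298, 32]);
  cube([48, 48, 351]);
  translate([280, 0, 0]) cube([48, 48, 351]);
  translate([0, 250, 0]) cube([48, 48, 351]);
  translate([280, 250, 0]) cube([48, 48, 351]);
}
translate([-388, 253, 0]) {
  translate([0, 0, 351]) cube([328, 298, 32]);
  cube([48, 48, 351]);
  translate([280, 0, 0]) cube([48, 48, 351]);
  translate([0, 250, 0]) cube([48, 48, 351]);
  translate([280, 250, 0]) cube([48, 48, 351]);
}
translate([1264, 253, 0]) {
  translate([0, 0, 351]) cube([328, 298, 32]);
  cube([48, 48, 351]);
  translate([280, 0, 0]) cube([48, 48, 351]);
  translate([0, 250, 0]) cube([48, 48, 351]);
  translate([280, 250, 0]) cube([48, 48, 351]);
}
translate([349, 251, 697]) {
  cube([27, 302, 1976]);
  translate([479, 0, 0]) cube([27, 302, 1976]);
  translate([27, 0, 0]) cube([452, 302, 23]);
  translate([27, 0, 366]) cube([452, 302, 23]);
  translate([27, 0, 732]) cube([452, 302, 23]);
  translate([27, 0, 1098]) cube([452, 302, 23]);
  translate([27, 0, 1464]) cube([452, 302, 23]);
  translate([27, 0, 1830]) cube([452, 302, 23]);
}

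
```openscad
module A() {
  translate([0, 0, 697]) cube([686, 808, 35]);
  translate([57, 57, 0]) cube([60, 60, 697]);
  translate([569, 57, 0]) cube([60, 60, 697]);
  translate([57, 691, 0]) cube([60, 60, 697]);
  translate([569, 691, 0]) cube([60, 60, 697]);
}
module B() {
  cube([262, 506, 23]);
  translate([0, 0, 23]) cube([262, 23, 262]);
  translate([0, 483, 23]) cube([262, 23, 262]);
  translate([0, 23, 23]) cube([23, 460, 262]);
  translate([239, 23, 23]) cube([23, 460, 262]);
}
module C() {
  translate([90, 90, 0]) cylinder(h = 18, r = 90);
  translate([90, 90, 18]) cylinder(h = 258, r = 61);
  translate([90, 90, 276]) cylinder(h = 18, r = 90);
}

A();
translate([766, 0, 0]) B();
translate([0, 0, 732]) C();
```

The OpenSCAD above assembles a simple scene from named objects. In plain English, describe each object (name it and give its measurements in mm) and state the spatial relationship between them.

A is a table: top 686 mm (x) × 808 mm (y), 35 mm thick, upper face at z = 732 mm, on four 60×60 mm square legs, each inset 57 mm from the nearest pair of top edges, running from z = 0 to the bottom of the top.

B is an open storage box with external size 262×506×285 mm and wall thickness 23 mm (the base is also 23 mm thick). The base covers the whole footprint; the four walls stand on the base, with the y-facing walls full-width and the x-facing walls fitting between their inner faces.

C is a spool: two coaxial disc flanges of radius 90 mm and thickness 18 mm, joined by a core cylinder of radius 61 mm and height 258 mm. The lower flange rests on z = 0 and the three cylinders share a vertical axis.

The open box is on the floor beside the table on its +x side. The spool is on top of the table.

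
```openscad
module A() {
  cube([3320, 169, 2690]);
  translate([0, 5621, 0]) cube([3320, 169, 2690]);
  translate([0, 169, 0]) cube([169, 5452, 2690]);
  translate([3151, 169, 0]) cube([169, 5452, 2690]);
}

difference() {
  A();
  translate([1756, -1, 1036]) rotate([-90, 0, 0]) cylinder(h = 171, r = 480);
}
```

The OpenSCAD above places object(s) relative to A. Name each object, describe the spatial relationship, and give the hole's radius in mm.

The subtracted cylinder has r = 480 mm.

A is a house frame. The house frame has a circular hole through its front wall. The hole's radius is 480 mm.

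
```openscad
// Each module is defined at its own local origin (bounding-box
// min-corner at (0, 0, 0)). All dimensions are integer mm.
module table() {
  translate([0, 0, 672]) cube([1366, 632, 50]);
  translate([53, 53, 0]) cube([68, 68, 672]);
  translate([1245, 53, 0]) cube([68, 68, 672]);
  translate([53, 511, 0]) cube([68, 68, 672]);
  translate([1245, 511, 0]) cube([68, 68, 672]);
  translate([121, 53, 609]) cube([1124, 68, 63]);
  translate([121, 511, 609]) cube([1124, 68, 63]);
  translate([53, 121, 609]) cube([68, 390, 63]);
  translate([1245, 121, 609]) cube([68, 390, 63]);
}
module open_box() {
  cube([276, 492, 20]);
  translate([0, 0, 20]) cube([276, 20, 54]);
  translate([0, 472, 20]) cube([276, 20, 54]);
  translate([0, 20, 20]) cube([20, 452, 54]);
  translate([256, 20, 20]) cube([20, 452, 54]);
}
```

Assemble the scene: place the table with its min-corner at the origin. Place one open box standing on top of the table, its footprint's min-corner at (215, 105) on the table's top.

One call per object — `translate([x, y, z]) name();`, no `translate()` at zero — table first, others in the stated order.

table();
translate([215, 105, 722]) open_box();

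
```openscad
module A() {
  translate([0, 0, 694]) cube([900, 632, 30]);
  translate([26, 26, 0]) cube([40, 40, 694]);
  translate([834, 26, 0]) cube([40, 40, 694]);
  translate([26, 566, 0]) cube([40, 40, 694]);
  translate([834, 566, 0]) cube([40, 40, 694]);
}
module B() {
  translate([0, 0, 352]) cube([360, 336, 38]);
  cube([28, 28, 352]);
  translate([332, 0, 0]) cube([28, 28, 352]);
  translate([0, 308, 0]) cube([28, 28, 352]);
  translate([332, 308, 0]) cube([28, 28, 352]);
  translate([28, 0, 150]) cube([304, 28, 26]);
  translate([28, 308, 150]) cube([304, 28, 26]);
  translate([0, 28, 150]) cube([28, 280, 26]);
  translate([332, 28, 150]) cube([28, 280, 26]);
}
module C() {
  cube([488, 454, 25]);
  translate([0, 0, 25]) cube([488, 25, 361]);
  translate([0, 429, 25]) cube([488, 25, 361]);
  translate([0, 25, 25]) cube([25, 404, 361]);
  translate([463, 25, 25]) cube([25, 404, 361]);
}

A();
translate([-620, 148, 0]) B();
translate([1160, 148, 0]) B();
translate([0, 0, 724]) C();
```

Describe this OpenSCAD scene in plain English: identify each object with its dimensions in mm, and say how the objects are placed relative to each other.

A is a rectangular dining table. The top is 900×632×30 mm with its upper surface at z = 724 mm. It stands on four 40×40 mm square legs, each inset 26 mm from the nearest pair of top edges, running from the floor to the underside of the top.

B is a four-legged stool. The seat is 360×336 mm, 38 mm thick, top at z = 390 mm. It stands on four square legs, each 28×28 mm in cross-section, from z = 0 to the seat underside, each flush with a corner of the seat. Four stretchers, 28 mm wide and 26 mm tall, connect adjacent legs with their undersides at z = 150 mm, each running between the inner faces of the legs it joins and aligned with the legs' outer faces on the other axis.

C is an open-topped rectangular box: outside dimensions 488×454×386 mm, with a uniform wall and base thickness of 25 mm. The base is a full 488×454 slab on the floor; four walls sit on top of the base. The front and back walls (the −y and +y sides) span the full width; the two side walls fit between them.

Two stools sit around the table at the −x, +x sides. The open box is on top of the table.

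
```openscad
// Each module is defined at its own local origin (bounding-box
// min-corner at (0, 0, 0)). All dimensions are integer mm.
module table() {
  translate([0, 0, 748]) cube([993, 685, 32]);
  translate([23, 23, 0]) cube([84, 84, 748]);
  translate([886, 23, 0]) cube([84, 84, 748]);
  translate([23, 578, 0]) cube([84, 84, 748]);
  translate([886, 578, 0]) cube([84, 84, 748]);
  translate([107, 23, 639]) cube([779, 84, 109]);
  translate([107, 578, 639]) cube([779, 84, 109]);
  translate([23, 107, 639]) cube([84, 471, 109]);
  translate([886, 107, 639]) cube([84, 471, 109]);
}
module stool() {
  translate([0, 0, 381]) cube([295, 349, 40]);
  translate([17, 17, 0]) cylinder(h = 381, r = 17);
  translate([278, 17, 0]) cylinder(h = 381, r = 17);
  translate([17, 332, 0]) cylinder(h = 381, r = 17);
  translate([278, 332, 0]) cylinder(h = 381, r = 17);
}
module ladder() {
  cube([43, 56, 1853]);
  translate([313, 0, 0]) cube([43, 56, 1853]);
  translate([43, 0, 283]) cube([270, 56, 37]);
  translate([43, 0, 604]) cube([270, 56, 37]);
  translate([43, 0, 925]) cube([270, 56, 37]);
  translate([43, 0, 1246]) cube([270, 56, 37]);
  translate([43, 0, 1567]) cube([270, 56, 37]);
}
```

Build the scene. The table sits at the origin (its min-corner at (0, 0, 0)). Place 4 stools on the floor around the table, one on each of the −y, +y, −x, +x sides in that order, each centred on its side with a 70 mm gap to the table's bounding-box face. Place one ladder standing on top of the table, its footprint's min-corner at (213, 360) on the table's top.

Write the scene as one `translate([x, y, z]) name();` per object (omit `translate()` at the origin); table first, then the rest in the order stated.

table();
translate([349, -419, 0]) stool();
translate([349, 755, 0]) stool();
translate([-365, 168, 0]) stool();
translate([1063, 168, 0]) stool();
translate([213, 360, 780]) ladder();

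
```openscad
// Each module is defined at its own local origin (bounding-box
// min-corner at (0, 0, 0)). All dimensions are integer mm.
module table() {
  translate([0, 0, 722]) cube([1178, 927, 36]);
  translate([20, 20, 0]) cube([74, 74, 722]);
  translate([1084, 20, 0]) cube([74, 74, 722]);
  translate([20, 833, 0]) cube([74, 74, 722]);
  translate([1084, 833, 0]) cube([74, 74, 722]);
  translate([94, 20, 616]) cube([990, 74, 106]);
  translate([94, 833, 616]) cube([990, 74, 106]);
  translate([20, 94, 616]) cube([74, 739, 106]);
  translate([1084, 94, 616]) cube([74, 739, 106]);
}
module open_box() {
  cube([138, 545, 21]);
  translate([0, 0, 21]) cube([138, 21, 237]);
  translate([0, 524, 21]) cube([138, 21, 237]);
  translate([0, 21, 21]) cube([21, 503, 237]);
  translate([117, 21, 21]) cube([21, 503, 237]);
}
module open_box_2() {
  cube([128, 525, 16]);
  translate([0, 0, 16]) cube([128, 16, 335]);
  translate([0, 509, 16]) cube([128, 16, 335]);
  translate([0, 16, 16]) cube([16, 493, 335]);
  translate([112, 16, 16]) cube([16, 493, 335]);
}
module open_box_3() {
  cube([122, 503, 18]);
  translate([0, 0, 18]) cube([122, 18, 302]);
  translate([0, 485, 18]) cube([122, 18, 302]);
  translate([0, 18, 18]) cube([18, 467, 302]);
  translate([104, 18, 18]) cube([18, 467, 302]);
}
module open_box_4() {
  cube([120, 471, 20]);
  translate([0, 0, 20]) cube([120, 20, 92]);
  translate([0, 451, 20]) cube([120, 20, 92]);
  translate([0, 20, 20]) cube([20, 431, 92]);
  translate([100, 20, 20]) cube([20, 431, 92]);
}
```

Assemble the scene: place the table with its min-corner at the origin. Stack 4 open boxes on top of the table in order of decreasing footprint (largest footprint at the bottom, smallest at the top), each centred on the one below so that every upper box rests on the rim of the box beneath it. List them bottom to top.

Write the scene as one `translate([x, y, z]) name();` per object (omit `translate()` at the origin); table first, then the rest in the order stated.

table();
translate([520, 191, 758]) open_box();
translate([525, 201, 1016]) open_box_2();
translate([528, 212, 1367]) open_box_3();
translate([529, 228, 1687]) open_box_4();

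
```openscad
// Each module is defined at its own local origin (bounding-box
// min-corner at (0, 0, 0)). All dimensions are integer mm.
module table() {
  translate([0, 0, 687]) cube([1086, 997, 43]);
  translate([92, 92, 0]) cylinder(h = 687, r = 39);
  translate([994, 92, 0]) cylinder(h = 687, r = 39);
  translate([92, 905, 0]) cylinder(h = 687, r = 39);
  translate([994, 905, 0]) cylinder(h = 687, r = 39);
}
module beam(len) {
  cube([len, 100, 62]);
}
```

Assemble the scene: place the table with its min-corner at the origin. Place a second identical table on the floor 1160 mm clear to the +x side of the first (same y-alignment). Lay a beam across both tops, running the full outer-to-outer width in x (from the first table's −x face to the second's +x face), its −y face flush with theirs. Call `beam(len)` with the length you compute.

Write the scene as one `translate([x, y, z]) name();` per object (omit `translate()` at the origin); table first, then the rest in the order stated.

table();
translate([2246, 0, 0]) table();
translate([0, 0, 730]) beam(3332);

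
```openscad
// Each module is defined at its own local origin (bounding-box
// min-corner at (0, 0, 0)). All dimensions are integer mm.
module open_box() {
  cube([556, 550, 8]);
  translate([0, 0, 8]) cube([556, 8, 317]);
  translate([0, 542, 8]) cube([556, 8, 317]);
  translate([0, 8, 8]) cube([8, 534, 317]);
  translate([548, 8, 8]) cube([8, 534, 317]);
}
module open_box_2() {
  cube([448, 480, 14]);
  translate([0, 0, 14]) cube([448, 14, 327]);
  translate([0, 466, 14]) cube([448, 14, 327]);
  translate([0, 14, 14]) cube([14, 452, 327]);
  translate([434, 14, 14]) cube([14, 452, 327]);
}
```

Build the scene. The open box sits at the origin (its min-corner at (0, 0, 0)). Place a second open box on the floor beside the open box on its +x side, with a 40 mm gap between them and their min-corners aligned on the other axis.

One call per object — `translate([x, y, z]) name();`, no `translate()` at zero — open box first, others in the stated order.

open_box();
translate([596, 0, 0]) open_box_2();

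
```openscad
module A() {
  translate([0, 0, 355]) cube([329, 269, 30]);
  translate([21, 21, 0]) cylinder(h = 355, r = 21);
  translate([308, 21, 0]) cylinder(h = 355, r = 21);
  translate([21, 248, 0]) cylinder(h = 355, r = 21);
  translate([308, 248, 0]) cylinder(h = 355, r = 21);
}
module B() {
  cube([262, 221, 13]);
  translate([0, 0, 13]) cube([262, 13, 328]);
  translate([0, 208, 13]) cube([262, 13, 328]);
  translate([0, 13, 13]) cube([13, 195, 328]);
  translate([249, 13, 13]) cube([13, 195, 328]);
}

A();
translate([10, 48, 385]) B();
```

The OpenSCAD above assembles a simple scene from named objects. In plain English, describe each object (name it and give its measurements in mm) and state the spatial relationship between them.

A is a four-legged stool. The seat is 329×269 mm, 30 mm thick, top at z = 385 mm. It stands on four round legs, each 42 mm in diameter, from z = 0 to the seat underside, each leg's axis is inset half a diameter from the nearest pair of seat edges (so the leg's bounding box is flush with the corner).

B is an open storage box with external size 262×221×341 mm and wall thickness 13 mm (the base is also 13 mm thick). The base covers the whole footprint; the four walls stand on the base, with the y-facing walls full-width and the x-facing walls fitting between their inner faces.

The open box is on top of the stool.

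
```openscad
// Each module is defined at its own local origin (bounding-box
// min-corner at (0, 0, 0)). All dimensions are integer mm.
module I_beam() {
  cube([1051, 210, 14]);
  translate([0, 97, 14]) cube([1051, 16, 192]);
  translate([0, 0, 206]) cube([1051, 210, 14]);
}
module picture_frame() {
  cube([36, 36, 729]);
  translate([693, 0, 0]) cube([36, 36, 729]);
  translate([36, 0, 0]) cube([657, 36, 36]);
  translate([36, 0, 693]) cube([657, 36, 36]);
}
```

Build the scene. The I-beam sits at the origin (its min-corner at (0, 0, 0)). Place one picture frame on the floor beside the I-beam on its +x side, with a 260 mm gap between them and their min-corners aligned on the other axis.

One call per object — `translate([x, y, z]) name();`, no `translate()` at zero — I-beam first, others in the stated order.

I_beam();
translate([1311, 0, 0]) picture_frame();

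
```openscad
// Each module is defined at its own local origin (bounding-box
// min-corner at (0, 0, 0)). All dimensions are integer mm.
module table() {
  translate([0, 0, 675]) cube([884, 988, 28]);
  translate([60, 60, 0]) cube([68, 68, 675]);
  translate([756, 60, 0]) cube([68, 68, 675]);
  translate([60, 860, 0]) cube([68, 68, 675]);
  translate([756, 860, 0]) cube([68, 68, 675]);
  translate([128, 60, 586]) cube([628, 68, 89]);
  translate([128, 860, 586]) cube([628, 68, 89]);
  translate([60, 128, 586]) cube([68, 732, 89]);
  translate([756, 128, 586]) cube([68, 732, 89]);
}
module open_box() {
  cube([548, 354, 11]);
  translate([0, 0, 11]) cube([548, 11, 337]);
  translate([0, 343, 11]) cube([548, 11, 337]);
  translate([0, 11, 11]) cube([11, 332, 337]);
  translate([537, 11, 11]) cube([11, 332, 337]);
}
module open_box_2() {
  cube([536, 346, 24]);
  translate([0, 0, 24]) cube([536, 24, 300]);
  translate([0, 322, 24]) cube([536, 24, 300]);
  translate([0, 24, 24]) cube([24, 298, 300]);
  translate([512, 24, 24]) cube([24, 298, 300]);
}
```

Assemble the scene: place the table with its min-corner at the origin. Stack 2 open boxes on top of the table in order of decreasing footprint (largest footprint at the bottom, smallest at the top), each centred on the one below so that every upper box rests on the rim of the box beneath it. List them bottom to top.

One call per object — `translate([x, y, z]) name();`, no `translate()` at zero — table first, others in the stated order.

table();
translate([168, 317, 703]) open_box();
translate([174, 321, 1051]) open_box_2();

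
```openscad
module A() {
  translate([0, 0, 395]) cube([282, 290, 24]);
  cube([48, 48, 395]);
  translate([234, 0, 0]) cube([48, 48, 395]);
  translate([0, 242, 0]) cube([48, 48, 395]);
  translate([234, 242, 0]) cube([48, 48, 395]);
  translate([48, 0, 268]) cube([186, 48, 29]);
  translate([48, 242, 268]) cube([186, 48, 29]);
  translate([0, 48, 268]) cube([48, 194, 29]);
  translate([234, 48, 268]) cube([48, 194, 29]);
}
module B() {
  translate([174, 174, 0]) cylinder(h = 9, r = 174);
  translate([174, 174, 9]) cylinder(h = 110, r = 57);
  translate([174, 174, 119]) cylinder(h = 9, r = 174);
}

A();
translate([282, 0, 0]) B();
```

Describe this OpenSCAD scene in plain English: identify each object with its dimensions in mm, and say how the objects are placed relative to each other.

A is a four-legged stool. The seat is a 282×290×24 mm slab whose top surface is at z = 419 mm; four square legs, each 48×48 mm in cross-section, run from the floor (z = 0) to the underside of the seat, each flush with a corner of the seat. Four stretchers, 48 mm wide and 29 mm tall, connect adjacent legs with their undersides at z = 268 mm, each running between the inner faces of the legs it joins and aligned with the legs' outer faces on the other axis.

B is a spool: two coaxial disc flanges of radius 174 mm and thickness 9 mm, joined by a core cylinder of radius 57 mm and height 110 mm. The lower flange rests on z = 0 and the three cylinders share a vertical axis.

The spool is against the stool's +x side, with their −y faces flush.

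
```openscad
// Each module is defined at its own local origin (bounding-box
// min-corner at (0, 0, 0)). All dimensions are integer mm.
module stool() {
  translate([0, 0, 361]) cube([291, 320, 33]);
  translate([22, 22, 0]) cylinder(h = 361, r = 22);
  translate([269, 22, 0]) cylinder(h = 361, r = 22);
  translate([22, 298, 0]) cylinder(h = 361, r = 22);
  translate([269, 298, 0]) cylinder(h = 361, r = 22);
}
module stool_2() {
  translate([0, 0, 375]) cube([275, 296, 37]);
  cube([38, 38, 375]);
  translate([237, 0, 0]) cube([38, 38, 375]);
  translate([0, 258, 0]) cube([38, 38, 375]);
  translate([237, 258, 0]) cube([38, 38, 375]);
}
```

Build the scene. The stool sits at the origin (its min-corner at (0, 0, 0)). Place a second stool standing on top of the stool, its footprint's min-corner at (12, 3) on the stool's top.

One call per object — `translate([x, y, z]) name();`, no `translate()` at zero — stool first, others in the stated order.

stool();
translate([12, 3, 394]) stool_2();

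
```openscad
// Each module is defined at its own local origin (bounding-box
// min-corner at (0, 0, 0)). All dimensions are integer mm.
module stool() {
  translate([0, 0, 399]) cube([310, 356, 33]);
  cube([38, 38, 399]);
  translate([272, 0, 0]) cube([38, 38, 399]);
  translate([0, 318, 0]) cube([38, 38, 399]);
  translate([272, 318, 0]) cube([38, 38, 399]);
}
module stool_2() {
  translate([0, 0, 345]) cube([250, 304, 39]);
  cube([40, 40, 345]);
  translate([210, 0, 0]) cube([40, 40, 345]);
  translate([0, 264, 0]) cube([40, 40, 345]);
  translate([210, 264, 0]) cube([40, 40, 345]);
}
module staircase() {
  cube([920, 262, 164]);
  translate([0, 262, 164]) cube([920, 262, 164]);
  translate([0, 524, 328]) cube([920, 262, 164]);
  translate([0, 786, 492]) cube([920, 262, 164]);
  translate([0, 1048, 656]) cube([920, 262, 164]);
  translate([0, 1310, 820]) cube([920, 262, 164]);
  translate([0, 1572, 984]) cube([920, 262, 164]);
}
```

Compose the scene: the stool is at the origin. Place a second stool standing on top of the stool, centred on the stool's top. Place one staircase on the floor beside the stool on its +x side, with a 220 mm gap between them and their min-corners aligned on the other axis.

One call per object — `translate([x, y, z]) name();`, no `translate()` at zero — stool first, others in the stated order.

stool();
translate([30, 26, 432]) stool_2();
translate([530, 0, 0]) staircase();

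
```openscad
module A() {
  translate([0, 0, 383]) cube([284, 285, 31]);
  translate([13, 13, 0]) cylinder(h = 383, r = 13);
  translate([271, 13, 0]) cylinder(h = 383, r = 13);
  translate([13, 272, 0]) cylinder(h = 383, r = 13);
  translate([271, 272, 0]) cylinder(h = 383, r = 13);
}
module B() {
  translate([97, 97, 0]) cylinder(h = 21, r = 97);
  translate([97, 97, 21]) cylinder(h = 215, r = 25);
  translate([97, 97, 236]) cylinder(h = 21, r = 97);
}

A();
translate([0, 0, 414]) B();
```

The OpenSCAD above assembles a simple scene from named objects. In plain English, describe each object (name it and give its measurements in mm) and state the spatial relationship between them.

A is a four-legged stool. The seat is 284×285 mm, 31 mm thick, top at z = 414 mm. It stands on four round legs, each 26 mm in diameter, from z = 0 to the seat underside, each leg's axis is inset half a diameter from the nearest pair of seat edges (so the leg's bounding box is flush with the corner).

B is a spool: two coaxial disc flanges of radius 97 mm and thickness 21 mm, joined by a core cylinder of radius 25 mm and height 215 mm. The lower flange rests on z = 0 and the three cylinders share a vertical axis.

The spool is on top of the stool.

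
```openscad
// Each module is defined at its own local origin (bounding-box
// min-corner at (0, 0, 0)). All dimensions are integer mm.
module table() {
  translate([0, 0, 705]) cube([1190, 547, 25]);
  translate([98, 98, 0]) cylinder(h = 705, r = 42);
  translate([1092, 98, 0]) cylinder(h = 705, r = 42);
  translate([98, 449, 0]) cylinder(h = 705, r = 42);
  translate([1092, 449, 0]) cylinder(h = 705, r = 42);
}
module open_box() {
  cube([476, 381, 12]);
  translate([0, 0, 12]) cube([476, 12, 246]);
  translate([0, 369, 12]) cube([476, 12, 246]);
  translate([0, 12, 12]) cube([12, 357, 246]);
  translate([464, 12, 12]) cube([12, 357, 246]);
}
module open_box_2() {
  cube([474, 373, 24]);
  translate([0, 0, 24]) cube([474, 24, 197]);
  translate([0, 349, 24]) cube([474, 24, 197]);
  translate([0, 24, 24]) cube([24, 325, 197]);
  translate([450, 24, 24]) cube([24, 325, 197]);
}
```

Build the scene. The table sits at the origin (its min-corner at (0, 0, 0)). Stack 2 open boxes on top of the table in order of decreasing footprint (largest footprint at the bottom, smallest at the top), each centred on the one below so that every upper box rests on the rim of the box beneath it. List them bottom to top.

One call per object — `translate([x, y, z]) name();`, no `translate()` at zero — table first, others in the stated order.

table();
translate([357, 83, 730]) open_box();
translate([358, 87, 988]) open_box_2();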